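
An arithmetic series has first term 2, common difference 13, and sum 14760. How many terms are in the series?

Using S = n/2 × [2a + (n-1)d]
14760 = n/2 × [2(2) + (n-1)(13)]
14760 = n/2 × [4 + 13n - 13]
29520 = n × [-9 + 13n]
13n² + (-9)n - 29520 = 0
Discriminant: Δ = (-9)² - 4(13)(-29520) = 81 + 1535040 = 1535121
√Δ = 1239
n = [-(-9) + √Δ] / (2·13) = (9 + 1239) / 26 = 1248 / 26 = 48
(The negative root is discarded since n must be a positive integer.)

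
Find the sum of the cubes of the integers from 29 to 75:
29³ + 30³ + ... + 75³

Use ∑_{k=1}^{n} k³ = [n(n+1)/2]², then subtract the first 28 terms.
∑_{k=1}^{75} k³ = [75×76/2]² = 2850² = 8122500
∑_{k=1}^{28} k³ = [28×29/2]² = 406² = 164836
∑_{k=29}^{75} k³ = 8122500 - 164836 = 7957664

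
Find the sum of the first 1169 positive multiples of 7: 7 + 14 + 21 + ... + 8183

Factor out 7: = 7(1 + 2 + ... + 1169) = 7 × n(n+1)/2
= 7 × 1169×1170/2
= 7 × 683865
= 4787055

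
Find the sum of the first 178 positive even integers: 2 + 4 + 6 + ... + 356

Sum of first n even numbers = n(n+1)
= 178×179
= 31862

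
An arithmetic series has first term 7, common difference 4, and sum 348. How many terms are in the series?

Using S = n/2 × [2a + (n-1)d]
348 = n/2 × [2(7) + (n-1)(4)]
348 = n/2 × [14 + 4n - 4]
696 = n × [10 + 4n]
4n² + (10)n - 696 = 0
Discriminant: Δ = (10)² - 4(4)(-696) = 100 + 11136 = 11236
√Δ = 106
n = [-(10) + √Δ] / (2·4) = (-10 + 106) / 8 = 96 / 8 = 12
(The negative root is discarded since n must be a positive integer.)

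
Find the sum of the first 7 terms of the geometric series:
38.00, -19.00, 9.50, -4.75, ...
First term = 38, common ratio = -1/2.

Sₙ = a(1 - rⁿ) / (1 - r)
S_7 = 38(1 - (-1/2)^7) / (1 - (-1/2))
S_7 = 38(1 - (-1/128)) / (3/2)
S_7 = 817/32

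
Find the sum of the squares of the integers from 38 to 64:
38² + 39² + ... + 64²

Use ∑_{k=1}^{n} k² = n(n+1)(2n+1)/6, then subtract the first 37 terms.
∑_{k=1}^{64} k² = 64×65×129/6 = 89440
∑_{k=1}^{37} k² = 37×38×75/6 = 17575
∑_{k=38}^{64} k² = 89440 - 17575 = 71865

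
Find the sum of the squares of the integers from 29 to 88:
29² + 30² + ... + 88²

Use ∑_{k=1}^{n} k² = n(n+1)(2n+1)/6, then subtract the first 28 terms.
∑_{k=1}^{88} k² = 88×89×177/6 = 231044
∑_{k=1}^{28} k² = 28×29×57/6 = 7714
∑_{k=29}^{88} k² = 231044 - 7714 = 223330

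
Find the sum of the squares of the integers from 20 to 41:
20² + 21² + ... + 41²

Use ∑_{k=1}^{n} k² = n(n+1)(2n+1)/6, then subtract the first 19 terms.
∑_{k=1}^{41} k² = 41×42×83/6 = 23821
∑_{k=1}^{19} k² = 19×20×39/6 = 2470
∑_{k=20}^{41} k² = 23821 - 2470 = 21351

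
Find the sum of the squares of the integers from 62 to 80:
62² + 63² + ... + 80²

Use ∑_{k=1}^{n} k² = n(n+1)(2n+1)/6, then subtract the first 61 terms.
∑_{k=1}^{80} k² = 80×81×161/6 = 173880
∑_{k=1}^{61} k² = 61×62×123/6 = 77531
∑_{k=62}^{80} k² = 173880 - 77531 = 96349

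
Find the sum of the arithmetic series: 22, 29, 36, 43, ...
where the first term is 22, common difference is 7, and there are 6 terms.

Sₙ = n/2 × (first + last)
Last term = a + (n-1)d = 22 + (6-1)×7 = 57
S_6 = 6/2 × (22 + 57)
S_6 = 6/2 × 79 = 237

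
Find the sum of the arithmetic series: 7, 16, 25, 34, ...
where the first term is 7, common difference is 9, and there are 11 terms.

Sₙ = n/2 × (first + last)
Last term = a + (n-1)d = 7 + (11-1)×9 = 97
S_11 = 11/2 × (7 + 97)
S_11 = 11/2 × 104 = 572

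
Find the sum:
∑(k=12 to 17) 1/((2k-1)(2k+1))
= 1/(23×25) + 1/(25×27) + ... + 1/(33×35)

Partial fractions: 1/((2k-1)(2k+1)) = (1/2)[1/(2k-1) - 1/(2k+1)]
The series telescopes:
= (1/2)[1/23 - 1/35]
= 6/805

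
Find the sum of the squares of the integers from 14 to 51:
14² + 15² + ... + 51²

Use ∑_{k=1}^{n} k² = n(n+1)(2n+1)/6, then subtract the first 13 terms.
∑_{k=1}^{51} k² = 51×52×103/6 = 45526
∑_{k=1}^{13} k² = 13×14×27/6 = 819
∑_{k=14}^{51} k² = 45526 - 819 = 44707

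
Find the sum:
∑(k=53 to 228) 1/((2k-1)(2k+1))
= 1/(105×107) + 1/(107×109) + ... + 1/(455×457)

Partial fractions: 1/((2k-1)(2k+1)) = (1/2)[1/(2k-1) - 1/(2k+1)]
The series telescopes:
= (1/2)[1/105 - 1/457]
= 176/47985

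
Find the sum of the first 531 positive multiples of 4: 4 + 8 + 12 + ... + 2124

Factor out 4: = 4(1 + 2 + ... + 531) = 4 × n(n+1)/2
= 4 × 531×532/2
= 4 × 141246
= 564984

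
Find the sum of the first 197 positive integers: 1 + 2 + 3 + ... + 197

Formula: ∑k = n(n+1)/2
= 197×198/2
= 39006/2
= 19503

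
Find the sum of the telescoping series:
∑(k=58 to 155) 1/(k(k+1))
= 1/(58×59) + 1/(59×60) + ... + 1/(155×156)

Partial fractions: 1/(k(k+1)) = 1/k - 1/(k+1)
The series telescopes:
= (1/58 - 1/59) + (1/59 - 1/60) + ... + (1/155 - 1/156)
= 1/58 - 1/156
= 49/4524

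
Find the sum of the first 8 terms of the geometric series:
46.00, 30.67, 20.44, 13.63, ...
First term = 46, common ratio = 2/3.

Sₙ = a(1 - rⁿ) / (1 - r)
S_8 = 46(1 - (2/3)^8) / (1 - (2/3))
S_8 = 46(1 - (256/6561)) / (1/3)
S_8 = 290030/2187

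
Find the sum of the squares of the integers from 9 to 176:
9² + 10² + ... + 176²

Use ∑_{k=1}^{n} k² = n(n+1)(2n+1)/6, then subtract the first 8 terms.
∑_{k=1}^{176} k² = 176×177×353/6 = 1832776
∑_{k=1}^{8} k² = 8×9×17/6 = 204
∑_{k=9}^{176} k² = 1832776 - 204 = 1832572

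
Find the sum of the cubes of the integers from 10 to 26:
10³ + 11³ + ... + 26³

Use ∑_{k=1}^{n} k³ = [n(n+1)/2]², then subtract the first 9 terms.
∑_{k=1}^{26} k³ = [26×27/2]² = 351² = 123201
∑_{k=1}^{9} k³ = [9×10/2]² = 45² = 2025
∑_{k=10}^{26} k³ = 123201 - 2025 = 121176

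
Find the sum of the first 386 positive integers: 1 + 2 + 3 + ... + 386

Formula: ∑k = n(n+1)/2
= 386×387/2
= 149382/2
= 74691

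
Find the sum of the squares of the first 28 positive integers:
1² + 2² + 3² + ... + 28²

Formula: ∑k² = n(n+1)(2n+1)/6
= 28×29×57/6
= 46284/6
= 7714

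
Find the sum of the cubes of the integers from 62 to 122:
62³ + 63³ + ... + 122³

Use ∑_{k=1}^{n} k³ = [n(n+1)/2]², then subtract the first 61 terms.
∑_{k=1}^{122} k³ = [122×123/2]² = 7503² = 56295009
∑_{k=1}^{61} k³ = [61×62/2]² = 1891² = 3575881
∑_{k=62}^{122} k³ = 56295009 - 3575881 = 52719128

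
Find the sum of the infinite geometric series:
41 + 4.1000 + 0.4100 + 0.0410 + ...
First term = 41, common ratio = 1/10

For |r| < 1, S = a / (1 - r)
S = 41 / (1 - (1/10))
S = 41 / (9/10)
S = 410/9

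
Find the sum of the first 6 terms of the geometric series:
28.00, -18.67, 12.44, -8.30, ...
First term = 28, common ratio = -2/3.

Sₙ = a(1 - rⁿ) / (1 - r)
S_6 = 28(1 - (-2/3)^6) / (1 - (-2/3))
S_6 = 28(1 - (64/729)) / (5/3)
S_6 = 3724/243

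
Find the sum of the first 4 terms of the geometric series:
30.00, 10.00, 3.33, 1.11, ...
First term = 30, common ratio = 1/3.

Sₙ = a(1 - rⁿ) / (1 - r)
S_4 = 30(1 - (1/3)^4) / (1 - (1/3))
S_4 = 30(1 - (1/81)) / (2/3)
S_4 = 400/9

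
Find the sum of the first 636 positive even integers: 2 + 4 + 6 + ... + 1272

Sum of first n even numbers = n(n+1)
= 636×637
= 405132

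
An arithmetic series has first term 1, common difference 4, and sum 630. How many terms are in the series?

Using S = n/2 × [2a + (n-1)d]
630 = n/2 × [2(1) + (n-1)(4)]
630 = n/2 × [2 + 4n - 4]
1260 = n × [-2 + 4n]
4n² + (-2)n - 1260 = 0
Discriminant: Δ = (-2)² - 4(4)(-1260) = 4 + 20160 = 20164
√Δ = 142
n = [-(-2) + √Δ] / (2·4) = (2 + 142) / 8 = 144 / 8 = 18
(The negative root is discarded since n must be a positive integer.)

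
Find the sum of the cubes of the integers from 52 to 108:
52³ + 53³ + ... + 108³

Use ∑_{k=1}^{n} k³ = [n(n+1)/2]², then subtract the first 51 terms.
∑_{k=1}^{108} k³ = [108×109/2]² = 5886² = 34644996
∑_{k=1}^{51} k³ = [51×52/2]² = 1326² = 1758276
∑_{k=52}^{108} k³ = 34644996 - 1758276 = 32886720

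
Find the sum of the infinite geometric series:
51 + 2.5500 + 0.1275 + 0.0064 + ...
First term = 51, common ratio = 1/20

For |r| < 1, S = a / (1 - r)
S = 51 / (1 - (1/20))
S = 51 / (19/20)
S = 1020/19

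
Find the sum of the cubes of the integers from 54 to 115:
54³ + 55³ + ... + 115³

Use ∑_{k=1}^{n} k³ = [n(n+1)/2]², then subtract the first 53 terms.
∑_{k=1}^{115} k³ = [115×116/2]² = 6670² = 44488900
∑_{k=1}^{53} k³ = [53×54/2]² = 1431² = 2047761
∑_{k=54}^{115} k³ = 44488900 - 2047761 = 42441139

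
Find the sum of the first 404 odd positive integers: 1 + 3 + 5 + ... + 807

Sum of first n odd numbers = n²
= 404²
= 163216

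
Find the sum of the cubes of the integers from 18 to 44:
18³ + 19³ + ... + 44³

Use ∑_{k=1}^{n} k³ = [n(n+1)/2]², then subtract the first 17 terms.
∑_{k=1}^{44} k³ = [44×45/2]² = 990² = 980100
∑_{k=1}^{17} k³ = [17×18/2]² = 153² = 23409
∑_{k=18}^{44} k³ = 980100 - 23409 = 956691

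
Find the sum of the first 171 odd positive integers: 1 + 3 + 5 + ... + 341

Sum of first n odd numbers = n²
= 171²
= 29241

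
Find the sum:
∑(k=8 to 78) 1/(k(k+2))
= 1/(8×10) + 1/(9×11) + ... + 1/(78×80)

Partial fractions: 1/(k(k+2)) = (1/2)[1/k - 1/(k+2)]
Telescoping leaves the first two and last two terms:
= (1/2)[1/8 + 1/9 - 1/79 - 1/80]
= 11999/113760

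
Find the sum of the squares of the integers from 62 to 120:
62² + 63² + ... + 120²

Use ∑_{k=1}^{n} k² = n(n+1)(2n+1)/6, then subtract the first 61 terms.
∑_{k=1}^{120} k² = 120×121×241/6 = 583220
∑_{k=1}^{61} k² = 61×62×123/6 = 77531
∑_{k=62}^{120} k² = 583220 - 77531 = 505689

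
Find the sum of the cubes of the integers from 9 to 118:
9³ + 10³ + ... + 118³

Use ∑_{k=1}^{n} k³ = [n(n+1)/2]², then subtract the first 8 terms.
∑_{k=1}^{118} k³ = [118×119/2]² = 7021² = 49294441
∑_{k=1}^{8} k³ = [8×9/2]² = 36² = 1296
∑_{k=9}^{118} k³ = 49294441 - 1296 = 49293145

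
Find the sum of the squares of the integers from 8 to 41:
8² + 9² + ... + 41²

Use ∑_{k=1}^{n} k² = n(n+1)(2n+1)/6, then subtract the first 7 terms.
∑_{k=1}^{41} k² = 41×42×83/6 = 23821
∑_{k=1}^{7} k² = 7×8×15/6 = 140
∑_{k=8}^{41} k² = 23821 - 140 = 23681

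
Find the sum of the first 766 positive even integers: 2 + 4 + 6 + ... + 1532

Sum of first n even numbers = n(n+1)
= 766×767
= 587522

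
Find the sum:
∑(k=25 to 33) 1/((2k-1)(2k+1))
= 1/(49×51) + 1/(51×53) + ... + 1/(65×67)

Partial fractions: 1/((2k-1)(2k+1)) = (1/2)[1/(2k-1) - 1/(2k+1)]
The series telescopes:
= (1/2)[1/49 - 1/67]
= 9/3283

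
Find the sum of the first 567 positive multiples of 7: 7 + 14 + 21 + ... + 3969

Factor out 7: = 7(1 + 2 + ... + 567) = 7 × n(n+1)/2
= 7 × 567×568/2
= 7 × 161028
= 1127196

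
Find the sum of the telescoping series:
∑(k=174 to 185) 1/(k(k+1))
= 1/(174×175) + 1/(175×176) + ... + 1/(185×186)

Partial fractions: 1/(k(k+1)) = 1/k - 1/(k+1)
The series telescopes:
= (1/174 - 1/175) + (1/175 - 1/176) + ... + (1/185 - 1/186)
= 1/174 - 1/186
= 1/2697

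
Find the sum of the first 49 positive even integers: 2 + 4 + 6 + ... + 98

Sum of first n even numbers = n(n+1)
= 49×50
= 2450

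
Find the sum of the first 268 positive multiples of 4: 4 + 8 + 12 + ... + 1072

Factor out 4: = 4(1 + 2 + ... + 268) = 4 × n(n+1)/2
= 4 × 268×269/2
= 4 × 36046
= 144184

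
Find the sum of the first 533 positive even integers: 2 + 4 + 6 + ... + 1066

Sum of first n even numbers = n(n+1)
= 533×534
= 284622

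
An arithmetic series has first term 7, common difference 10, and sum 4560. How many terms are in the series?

Using S = n/2 × [2a + (n-1)d]
4560 = n/2 × [2(7) + (n-1)(10)]
4560 = n/2 × [14 + 10n - 10]
9120 = n × [4 + 10n]
10n² + (4)n - 9120 = 0
Discriminant: Δ = (4)² - 4(10)(-9120) = 16 + 364800 = 364816
√Δ = 604
n = [-(4) + √Δ] / (2·10) = (-4 + 604) / 20 = 600 / 20 = 30
(The negative root is discarded since n must be a positive integer.)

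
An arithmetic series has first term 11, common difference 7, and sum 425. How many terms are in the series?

Using S = n/2 × [2a + (n-1)d]
425 = n/2 × [2(11) + (n-1)(7)]
425 = n/2 × [22 + 7n - 7]
850 = n × [15 + 7n]
7n² + (15)n - 850 = 0
Discriminant: Δ = (15)² - 4(7)(-850) = 225 + 23800 = 24025
√Δ = 155
n = [-(15) + √Δ] / (2·7) = (-15 + 155) / 14 = 140 / 14 = 10
(The negative root is discarded since n must be a positive integer.)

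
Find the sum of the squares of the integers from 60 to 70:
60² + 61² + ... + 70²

Use ∑_{k=1}^{n} k² = n(n+1)(2n+1)/6, then subtract the first 59 terms.
∑_{k=1}^{70} k² = 70×71×141/6 = 116795
∑_{k=1}^{59} k² = 59×60×119/6 = 70210
∑_{k=60}^{70} k² = 116795 - 70210 = 46585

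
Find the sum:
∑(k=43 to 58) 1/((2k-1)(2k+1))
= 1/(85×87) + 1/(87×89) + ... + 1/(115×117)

Partial fractions: 1/((2k-1)(2k+1)) = (1/2)[1/(2k-1) - 1/(2k+1)]
The series telescopes:
= (1/2)[1/85 - 1/117]
= 16/9945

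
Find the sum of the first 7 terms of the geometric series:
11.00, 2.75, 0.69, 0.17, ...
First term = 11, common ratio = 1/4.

Sₙ = a(1 - rⁿ) / (1 - r)
S_7 = 11(1 - (1/4)^7) / (1 - (1/4))
S_7 = 11(1 - (1/16384)) / (3/4)
S_7 = 60071/4096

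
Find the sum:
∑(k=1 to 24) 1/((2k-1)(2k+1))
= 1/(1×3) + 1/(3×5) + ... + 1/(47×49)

Partial fractions: 1/((2k-1)(2k+1)) = (1/2)[1/(2k-1) - 1/(2k+1)]
The series telescopes:
= (1/2)[1/1 - 1/49]
= 24/49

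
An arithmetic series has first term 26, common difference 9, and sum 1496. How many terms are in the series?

Using S = n/2 × [2a + (n-1)d]
1496 = n/2 × [2(26) + (n-1)(9)]
1496 = n/2 × [52 + 9n - 9]
2992 = n × [43 + 9n]
9n² + (43)n - 2992 = 0
Discriminant: Δ = (43)² - 4(9)(-2992) = 1849 + 107712 = 109561
√Δ = 331
n = [-(43) + √Δ] / (2·9) = (-43 + 331) / 18 = 288 / 18 = 16
(The negative root is discarded since n must be a positive integer.)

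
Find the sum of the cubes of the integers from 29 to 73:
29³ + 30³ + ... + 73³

Use ∑_{k=1}^{n} k³ = [n(n+1)/2]², then subtract the first 28 terms.
∑_{k=1}^{73} k³ = [73×74/2]² = 2701² = 7295401
∑_{k=1}^{28} k³ = [28×29/2]² = 406² = 164836
∑_{k=29}^{73} k³ = 7295401 - 164836 = 7130565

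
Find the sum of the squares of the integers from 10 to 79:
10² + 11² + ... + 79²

Use ∑_{k=1}^{n} k² = n(n+1)(2n+1)/6, then subtract the first 9 terms.
∑_{k=1}^{79} k² = 79×80×159/6 = 167480
∑_{k=1}^{9} k² = 9×10×19/6 = 285
∑_{k=10}^{79} k² = 167480 - 285 = 167195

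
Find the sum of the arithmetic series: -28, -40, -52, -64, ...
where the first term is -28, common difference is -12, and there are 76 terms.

Sₙ = n/2 × (first + last)
Last term = a + (n-1)d = -28 + (76-1)×(-12) = -928
S_76 = 76/2 × (-28 + (-928))
S_76 = 76/2 × (-956) = -36328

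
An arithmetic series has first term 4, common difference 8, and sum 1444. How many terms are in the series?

Using S = n/2 × [2a + (n-1)d]
1444 = n/2 × [2(4) + (n-1)(8)]
1444 = n/2 × [8 + 8n - 8]
2888 = n × [0 + 8n]
8n² + (0)n - 2888 = 0
Discriminant: Δ = (0)² - 4(8)(-2888) = 0 + 92416 = 92416
√Δ = 304
n = [-(0) + √Δ] / (2·8) = (0 + 304) / 16 = 304 / 16 = 19
(The negative root is discarded since n must be a positive integer.)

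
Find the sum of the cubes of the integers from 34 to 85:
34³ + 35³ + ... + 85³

Use ∑_{k=1}^{n} k³ = [n(n+1)/2]², then subtract the first 33 terms.
∑_{k=1}^{85} k³ = [85×86/2]² = 3655² = 13359025
∑_{k=1}^{33} k³ = [33×34/2]² = 561² = 314721
∑_{k=34}^{85} k³ = 13359025 - 314721 = 13044304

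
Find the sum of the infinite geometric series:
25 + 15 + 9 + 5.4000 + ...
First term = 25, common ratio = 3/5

For |r| < 1, S = a / (1 - r)
S = 25 / (1 - (3/5))
S = 25 / (2/5)
S = 125/2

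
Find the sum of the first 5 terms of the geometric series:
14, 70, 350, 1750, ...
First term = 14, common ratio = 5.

Sₙ = a(1 - rⁿ) / (1 - r)
S_5 = 14(1 - 5^5) / (1 - 5)
S_5 = 14(1 - 3125) / (-4)
S_5 = 10934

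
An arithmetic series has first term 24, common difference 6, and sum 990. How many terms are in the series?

Using S = n/2 × [2a + (n-1)d]
990 = n/2 × [2(24) + (n-1)(6)]
990 = n/2 × [48 + 6n - 6]
1980 = n × [42 + 6n]
6n² + (42)n - 1980 = 0
Discriminant: Δ = (42)² - 4(6)(-1980) = 1764 + 47520 = 49284
√Δ = 222
n = [-(42) + √Δ] / (2·6) = (-42 + 222) / 12 = 180 / 12 = 15
(The negative root is discarded since n must be a positive integer.)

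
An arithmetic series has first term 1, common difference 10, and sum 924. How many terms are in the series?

Using S = n/2 × [2a + (n-1)d]
924 = n/2 × [2(1) + (n-1)(10)]
924 = n/2 × [2 + 10n - 10]
1848 = n × [-8 + 10n]
10n² + (-8)n - 1848 = 0
Discriminant: Δ = (-8)² - 4(10)(-1848) = 64 + 73920 = 73984
√Δ = 272
n = [-(-8) + √Δ] / (2·10) = (8 + 272) / 20 = 280 / 20 = 14
(The negative root is discarded since n must be a positive integer.)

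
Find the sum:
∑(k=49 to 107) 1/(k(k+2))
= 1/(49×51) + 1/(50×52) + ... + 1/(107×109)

Partial fractions: 1/(k(k+2)) = (1/2)[1/k - 1/(k+2)]
Telescoping leaves the first two and last two terms:
= (1/2)[1/49 + 1/50 - 1/108 - 1/109]
= 316889/28841400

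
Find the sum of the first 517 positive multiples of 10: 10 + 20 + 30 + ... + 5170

Factor out 10: = 10(1 + 2 + ... + 517) = 10 × n(n+1)/2
= 10 × 517×518/2
= 10 × 133903
= 1339030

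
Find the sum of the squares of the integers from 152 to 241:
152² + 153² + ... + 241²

Use ∑_{k=1}^{n} k² = n(n+1)(2n+1)/6, then subtract the first 151 terms.
∑_{k=1}^{241} k² = 241×242×483/6 = 4694921
∑_{k=1}^{151} k² = 151×152×303/6 = 1159076
∑_{k=152}^{241} k² = 4694921 - 1159076 = 3535845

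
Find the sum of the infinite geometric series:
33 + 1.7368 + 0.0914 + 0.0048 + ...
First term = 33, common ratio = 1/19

For |r| < 1, S = a / (1 - r)
S = 33 / (1 - (1/19))
S = 33 / (18/19)
S = 209/6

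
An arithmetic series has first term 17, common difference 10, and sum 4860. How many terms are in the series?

Using S = n/2 × [2a + (n-1)d]
4860 = n/2 × [2(17) + (n-1)(10)]
4860 = n/2 × [34 + 10n - 10]
9720 = n × [24 + 10n]
10n² + (24)n - 9720 = 0
Discriminant: Δ = (24)² - 4(10)(-9720) = 576 + 388800 = 389376
√Δ = 624
n = [-(24) + √Δ] / (2·10) = (-24 + 624) / 20 = 600 / 20 = 30
(The negative root is discarded since n must be a positive integer.)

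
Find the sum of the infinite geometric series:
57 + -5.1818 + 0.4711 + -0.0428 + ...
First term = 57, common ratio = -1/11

For |r| < 1, S = a / (1 - r)
S = 57 / (1 - (-1/11))
S = 57 / (12/11)
S = 209/4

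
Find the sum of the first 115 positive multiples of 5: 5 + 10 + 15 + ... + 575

Factor out 5: = 5(1 + 2 + ... + 115) = 5 × n(n+1)/2
= 5 × 115×116/2
= 5 × 6670
= 33350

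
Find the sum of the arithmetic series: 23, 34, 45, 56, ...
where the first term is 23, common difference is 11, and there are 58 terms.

Sₙ = n/2 × (first + last)
Last term = a + (n-1)d = 23 + (58-1)×11 = 650
S_58 = 58/2 × (23 + 650)
S_58 = 58/2 × 673 = 19517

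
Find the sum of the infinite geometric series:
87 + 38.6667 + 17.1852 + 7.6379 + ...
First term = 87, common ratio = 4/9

For |r| < 1, S = a / (1 - r)
S = 87 / (1 - (4/9))
S = 87 / (5/9)
S = 783/5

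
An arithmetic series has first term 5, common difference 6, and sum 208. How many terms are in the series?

Using S = n/2 × [2a + (n-1)d]
208 = n/2 × [2(5) + (n-1)(6)]
208 = n/2 × [10 + 6n - 6]
416 = n × [4 + 6n]
6n² + (4)n - 416 = 0
Discriminant: Δ = (4)² - 4(6)(-416) = 16 + 9984 = 10000
√Δ = 100
n = [-(4) + √Δ] / (2·6) = (-4 + 100) / 12 = 96 / 12 = 8
(The negative root is discarded since n must be a positive integer.)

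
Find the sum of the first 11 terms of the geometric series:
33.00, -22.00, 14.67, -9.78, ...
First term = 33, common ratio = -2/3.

Sₙ = a(1 - rⁿ) / (1 - r)
S_11 = 33(1 - (-2/3)^11) / (1 - (-2/3))
S_11 = 33(1 - (-2048/177147)) / (5/3)
S_11 = 394229/19683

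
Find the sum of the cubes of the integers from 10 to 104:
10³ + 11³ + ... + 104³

Use ∑_{k=1}^{n} k³ = [n(n+1)/2]², then subtract the first 9 terms.
∑_{k=1}^{104} k³ = [104×105/2]² = 5460² = 29811600
∑_{k=1}^{9} k³ = [9×10/2]² = 45² = 2025
∑_{k=10}^{104} k³ = 29811600 - 2025 = 29809575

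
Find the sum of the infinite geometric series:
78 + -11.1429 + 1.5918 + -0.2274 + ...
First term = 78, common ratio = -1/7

For |r| < 1, S = a / (1 - r)
S = 78 / (1 - (-1/7))
S = 78 / (8/7)
S = 273/4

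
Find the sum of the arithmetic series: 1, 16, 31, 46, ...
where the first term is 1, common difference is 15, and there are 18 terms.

Sₙ = n/2 × (first + last)
Last term = a + (n-1)d = 1 + (18-1)×15 = 256
S_18 = 18/2 × (1 + 256)
S_18 = 18/2 × 257 = 2313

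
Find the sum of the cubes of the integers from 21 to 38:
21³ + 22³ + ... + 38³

Use ∑_{k=1}^{n} k³ = [n(n+1)/2]², then subtract the first 20 terms.
∑_{k=1}^{38} k³ = [38×39/2]² = 741² = 549081
∑_{k=1}^{20} k³ = [20×21/2]² = 210² = 44100
∑_{k=21}^{38} k³ = 549081 - 44100 = 504981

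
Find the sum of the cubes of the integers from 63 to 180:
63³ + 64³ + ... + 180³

Use ∑_{k=1}^{n} k³ = [n(n+1)/2]², then subtract the first 62 terms.
∑_{k=1}^{180} k³ = [180×181/2]² = 16290² = 265364100
∑_{k=1}^{62} k³ = [62×63/2]² = 1953² = 3814209
∑_{k=63}^{180} k³ = 265364100 - 3814209 = 261549891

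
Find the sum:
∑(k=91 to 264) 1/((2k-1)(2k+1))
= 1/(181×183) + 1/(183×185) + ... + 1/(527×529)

Partial fractions: 1/((2k-1)(2k+1)) = (1/2)[1/(2k-1) - 1/(2k+1)]
The series telescopes:
= (1/2)[1/181 - 1/529]
= 174/95749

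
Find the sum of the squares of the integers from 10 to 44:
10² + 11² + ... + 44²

Use ∑_{k=1}^{n} k² = n(n+1)(2n+1)/6, then subtract the first 9 terms.
∑_{k=1}^{44} k² = 44×45×89/6 = 29370
∑_{k=1}^{9} k² = 9×10×19/6 = 285
∑_{k=10}^{44} k² = 29370 - 285 = 29085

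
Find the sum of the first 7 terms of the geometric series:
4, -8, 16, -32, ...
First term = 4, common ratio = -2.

Sₙ = a(1 - rⁿ) / (1 - r)
S_7 = 4(1 - (-2)^7) / (1 - (-2))
S_7 = 4(1 - (-128)) / (3)
S_7 = 172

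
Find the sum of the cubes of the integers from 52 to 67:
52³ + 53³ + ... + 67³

Use ∑_{k=1}^{n} k³ = [n(n+1)/2]², then subtract the first 51 terms.
∑_{k=1}^{67} k³ = [67×68/2]² = 2278² = 5189284
∑_{k=1}^{51} k³ = [51×52/2]² = 1326² = 1758276
∑_{k=52}^{67} k³ = 5189284 - 1758276 = 3431008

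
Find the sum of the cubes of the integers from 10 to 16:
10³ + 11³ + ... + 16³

Use ∑_{k=1}^{n} k³ = [n(n+1)/2]², then subtract the first 9 terms.
∑_{k=1}^{16} k³ = [16×17/2]² = 136² = 18496
∑_{k=1}^{9} k³ = [9×10/2]² = 45² = 2025
∑_{k=10}^{16} k³ = 18496 - 2025 = 16471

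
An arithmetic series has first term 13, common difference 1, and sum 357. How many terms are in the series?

Using S = n/2 × [2a + (n-1)d]
357 = n/2 × [2(13) + (n-1)(1)]
357 = n/2 × [26 + 1n - 1]
714 = n × [25 + 1n]
1n² + (25)n - 714 = 0
Discriminant: Δ = (25)² - 4(1)(-714) = 625 + 2856 = 3481
√Δ = 59
n = [-(25) + √Δ] / (2·1) = (-25 + 59) / 2 = 34 / 2 = 17
(The negative root is discarded since n must be a positive integer.)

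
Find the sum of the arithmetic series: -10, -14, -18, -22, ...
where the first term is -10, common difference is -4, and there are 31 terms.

Sₙ = n/2 × (first + last)
Last term = a + (n-1)d = -10 + (31-1)×(-4) = -130
S_31 = 31/2 × (-10 + (-130))
S_31 = 31/2 × (-140) = -2170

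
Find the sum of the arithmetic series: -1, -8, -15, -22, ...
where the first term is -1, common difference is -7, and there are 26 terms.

Sₙ = n/2 × (first + last)
Last term = a + (n-1)d = -1 + (26-1)×(-7) = -176
S_26 = 26/2 × (-1 + (-176))
S_26 = 26/2 × (-177) = -2301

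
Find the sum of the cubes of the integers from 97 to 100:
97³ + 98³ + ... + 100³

Use ∑_{k=1}^{n} k³ = [n(n+1)/2]², then subtract the first 96 terms.
∑_{k=1}^{100} k³ = [100×101/2]² = 5050² = 25502500
∑_{k=1}^{96} k³ = [96×97/2]² = 4656² = 21678336
∑_{k=97}^{100} k³ = 25502500 - 21678336 = 3824164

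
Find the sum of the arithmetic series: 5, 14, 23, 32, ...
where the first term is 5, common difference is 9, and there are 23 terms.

Sₙ = n/2 × (first + last)
Last term = a + (n-1)d = 5 + (23-1)×9 = 203
S_23 = 23/2 × (5 + 203)
S_23 = 23/2 × 208 = 2392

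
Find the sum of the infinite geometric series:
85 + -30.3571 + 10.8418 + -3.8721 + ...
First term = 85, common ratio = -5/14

For |r| < 1, S = a / (1 - r)
S = 85 / (1 - (-5/14))
S = 85 / (19/14)
S = 1190/19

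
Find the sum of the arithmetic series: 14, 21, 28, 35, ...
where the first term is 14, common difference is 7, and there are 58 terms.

Sₙ = n/2 × (first + last)
Last term = a + (n-1)d = 14 + (58-1)×7 = 413
S_58 = 58/2 × (14 + 413)
S_58 = 58/2 × 427 = 12383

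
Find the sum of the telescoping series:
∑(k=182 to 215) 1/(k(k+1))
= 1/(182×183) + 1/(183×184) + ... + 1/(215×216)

Partial fractions: 1/(k(k+1)) = 1/k - 1/(k+1)
The series telescopes:
= (1/182 - 1/183) + (1/183 - 1/184) + ... + (1/215 - 1/216)
= 1/182 - 1/216
= 17/19656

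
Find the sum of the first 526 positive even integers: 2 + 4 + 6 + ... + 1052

Sum of first n even numbers = n(n+1)
= 526×527
= 277202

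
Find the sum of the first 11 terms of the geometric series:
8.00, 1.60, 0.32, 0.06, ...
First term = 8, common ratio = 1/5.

Sₙ = a(1 - rⁿ) / (1 - r)
S_11 = 8(1 - (1/5)^11) / (1 - (1/5))
S_11 = 8(1 - (1/48828125)) / (4/5)
S_11 = 97656248/9765625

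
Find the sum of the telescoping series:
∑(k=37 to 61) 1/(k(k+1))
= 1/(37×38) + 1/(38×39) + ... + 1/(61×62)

Partial fractions: 1/(k(k+1)) = 1/k - 1/(k+1)
The series telescopes:
= (1/37 - 1/38) + (1/38 - 1/39) + ... + (1/61 - 1/62)
= 1/37 - 1/62
= 25/2294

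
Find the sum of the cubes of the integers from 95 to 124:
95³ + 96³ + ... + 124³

Use ∑_{k=1}^{n} k³ = [n(n+1)/2]², then subtract the first 94 terms.
∑_{k=1}^{124} k³ = [124×125/2]² = 7750² = 60062500
∑_{k=1}^{94} k³ = [94×95/2]² = 4465² = 19936225
∑_{k=95}^{124} k³ = 60062500 - 19936225 = 40126275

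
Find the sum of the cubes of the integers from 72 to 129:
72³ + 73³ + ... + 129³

Use ∑_{k=1}^{n} k³ = [n(n+1)/2]², then subtract the first 71 terms.
∑_{k=1}^{129} k³ = [129×130/2]² = 8385² = 70308225
∑_{k=1}^{71} k³ = [71×72/2]² = 2556² = 6533136
∑_{k=72}^{129} k³ = 70308225 - 6533136 = 63775089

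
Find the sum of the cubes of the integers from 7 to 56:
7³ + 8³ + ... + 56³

Use ∑_{k=1}^{n} k³ = [n(n+1)/2]², then subtract the first 6 terms.
∑_{k=1}^{56} k³ = [56×57/2]² = 1596² = 2547216
∑_{k=1}^{6} k³ = [6×7/2]² = 21² = 441
∑_{k=7}^{56} k³ = 2547216 - 441 = 2546775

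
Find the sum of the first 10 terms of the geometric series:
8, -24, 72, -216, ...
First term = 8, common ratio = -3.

Sₙ = a(1 - rⁿ) / (1 - r)
S_10 = 8(1 - (-3)^10) / (1 - (-3))
S_10 = 8(1 - 59049) / (4)
S_10 = -118096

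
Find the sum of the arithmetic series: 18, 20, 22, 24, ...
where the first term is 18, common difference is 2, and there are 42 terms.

Sₙ = n/2 × (first + last)
Last term = a + (n-1)d = 18 + (42-1)×2 = 100
S_42 = 42/2 × (18 + 100)
S_42 = 42/2 × 118 = 2478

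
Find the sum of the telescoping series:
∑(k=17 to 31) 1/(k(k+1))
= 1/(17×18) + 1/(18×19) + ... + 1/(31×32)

Partial fractions: 1/(k(k+1)) = 1/k - 1/(k+1)
The series telescopes:
= (1/17 - 1/18) + (1/18 - 1/19) + ... + (1/31 - 1/32)
= 1/17 - 1/32
= 15/544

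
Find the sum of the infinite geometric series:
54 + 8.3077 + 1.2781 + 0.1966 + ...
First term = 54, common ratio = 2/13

For |r| < 1, S = a / (1 - r)
S = 54 / (1 - (2/13))
S = 54 / (11/13)
S = 702/11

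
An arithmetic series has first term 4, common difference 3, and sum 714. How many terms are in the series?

Using S = n/2 × [2a + (n-1)d]
714 = n/2 × [2(4) + (n-1)(3)]
714 = n/2 × [8 + 3n - 3]
1428 = n × [5 + 3n]
3n² + (5)n - 1428 = 0
Discriminant: Δ = (5)² - 4(3)(-1428) = 25 + 17136 = 17161
√Δ = 131
n = [-(5) + √Δ] / (2·3) = (-5 + 131) / 6 = 126 / 6 = 21
(The negative root is discarded since n must be a positive integer.)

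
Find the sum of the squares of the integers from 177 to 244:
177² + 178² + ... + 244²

Use ∑_{k=1}^{n} k² = n(n+1)(2n+1)/6, then subtract the first 176 terms.
∑_{k=1}^{244} k² = 244×245×489/6 = 4872070
∑_{k=1}^{176} k² = 176×177×353/6 = 1832776
∑_{k=177}^{244} k² = 4872070 - 1832776 = 3039294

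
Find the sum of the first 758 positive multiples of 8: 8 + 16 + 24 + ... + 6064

Factor out 8: = 8(1 + 2 + ... + 758) = 8 × n(n+1)/2
= 8 × 758×759/2
= 8 × 287661
= 2301288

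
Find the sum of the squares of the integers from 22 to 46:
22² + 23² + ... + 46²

Use ∑_{k=1}^{n} k² = n(n+1)(2n+1)/6, then subtract the first 21 terms.
∑_{k=1}^{46} k² = 46×47×93/6 = 33511
∑_{k=1}^{21} k² = 21×22×43/6 = 3311
∑_{k=22}^{46} k² = 33511 - 3311 = 30200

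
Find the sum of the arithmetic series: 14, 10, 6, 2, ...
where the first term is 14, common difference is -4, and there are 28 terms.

Sₙ = n/2 × (first + last)
Last term = a + (n-1)d = 14 + (28-1)×(-4) = -94
S_28 = 28/2 × (14 + (-94))
S_28 = 28/2 × (-80) = -1120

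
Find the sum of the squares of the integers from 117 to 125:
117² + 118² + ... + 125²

Use ∑_{k=1}^{n} k² = n(n+1)(2n+1)/6, then subtract the first 116 terms.
∑_{k=1}^{125} k² = 125×126×251/6 = 658875
∑_{k=1}^{116} k² = 116×117×233/6 = 527046
∑_{k=117}^{125} k² = 658875 - 527046 = 131829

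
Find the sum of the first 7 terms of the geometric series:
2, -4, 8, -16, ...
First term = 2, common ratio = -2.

Sₙ = a(1 - rⁿ) / (1 - r)
S_7 = 2(1 - (-2)^7) / (1 - (-2))
S_7 = 2(1 - (-128)) / (3)
S_7 = 86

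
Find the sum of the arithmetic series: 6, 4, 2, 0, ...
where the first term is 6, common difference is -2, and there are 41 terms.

Sₙ = n/2 × (first + last)
Last term = a + (n-1)d = 6 + (41-1)×(-2) = -74
S_41 = 41/2 × (6 + (-74))
S_41 = 41/2 × (-68) = -1394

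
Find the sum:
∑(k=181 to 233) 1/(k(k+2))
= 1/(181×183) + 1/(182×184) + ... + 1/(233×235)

Partial fractions: 1/(k(k+2)) = (1/2)[1/k - 1/(k+2)]
Telescoping leaves the first two and last two terms:
= (1/2)[1/181 + 1/182 - 1/234 - 1/235]
= 86761/69672330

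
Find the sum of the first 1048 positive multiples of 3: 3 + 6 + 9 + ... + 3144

Factor out 3: = 3(1 + 2 + ... + 1048) = 3 × n(n+1)/2
= 3 × 1048×1049/2
= 3 × 549676
= 1649028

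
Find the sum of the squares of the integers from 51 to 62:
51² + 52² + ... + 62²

Use ∑_{k=1}^{n} k² = n(n+1)(2n+1)/6, then subtract the first 50 terms.
∑_{k=1}^{62} k² = 62×63×125/6 = 81375
∑_{k=1}^{50} k² = 50×51×101/6 = 42925
∑_{k=51}^{62} k² = 81375 - 42925 = 38450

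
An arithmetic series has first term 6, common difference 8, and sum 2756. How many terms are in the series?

Using S = n/2 × [2a + (n-1)d]
2756 = n/2 × [2(6) + (n-1)(8)]
2756 = n/2 × [12 + 8n - 8]
5512 = n × [4 + 8n]
8n² + (4)n - 5512 = 0
Discriminant: Δ = (4)² - 4(8)(-5512) = 16 + 176384 = 176400
√Δ = 420
n = [-(4) + √Δ] / (2·8) = (-4 + 420) / 16 = 416 / 16 = 26
(The negative root is discarded since n must be a positive integer.)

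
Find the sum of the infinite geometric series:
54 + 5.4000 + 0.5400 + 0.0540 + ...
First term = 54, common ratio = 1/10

For |r| < 1, S = a / (1 - r)
S = 54 / (1 - (1/10))
S = 54 / (9/10)
S = 60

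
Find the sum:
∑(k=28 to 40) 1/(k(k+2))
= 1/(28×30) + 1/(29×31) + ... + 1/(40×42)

Partial fractions: 1/(k(k+2)) = (1/2)[1/k - 1/(k+2)]
Telescoping leaves the first two and last two terms:
= (1/2)[1/28 + 1/29 - 1/41 - 1/42]
= 2197/199752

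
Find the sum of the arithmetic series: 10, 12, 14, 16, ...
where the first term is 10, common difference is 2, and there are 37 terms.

Sₙ = n/2 × (first + last)
Last term = a + (n-1)d = 10 + (37-1)×2 = 82
S_37 = 37/2 × (10 + 82)
S_37 = 37/2 × 92 = 1702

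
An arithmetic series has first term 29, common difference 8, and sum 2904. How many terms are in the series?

Using S = n/2 × [2a + (n-1)d]
2904 = n/2 × [2(29) + (n-1)(8)]
2904 = n/2 × [58 + 8n - 8]
5808 = n × [50 + 8n]
8n² + (50)n - 5808 = 0
Discriminant: Δ = (50)² - 4(8)(-5808) = 2500 + 185856 = 188356
√Δ = 434
n = [-(50) + √Δ] / (2·8) = (-50 + 434) / 16 = 384 / 16 = 24
(The negative root is discarded since n must be a positive integer.)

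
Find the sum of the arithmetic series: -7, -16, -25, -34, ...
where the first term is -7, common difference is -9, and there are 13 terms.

Sₙ = n/2 × (first + last)
Last term = a + (n-1)d = -7 + (13-1)×(-9) = -115
S_13 = 13/2 × (-7 + (-115))
S_13 = 13/2 × (-122) = -793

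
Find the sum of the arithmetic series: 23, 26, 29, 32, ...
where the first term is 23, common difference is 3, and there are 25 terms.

Sₙ = n/2 × (first + last)
Last term = a + (n-1)d = 23 + (25-1)×3 = 95
S_25 = 25/2 × (23 + 95)
S_25 = 25/2 × 118 = 1475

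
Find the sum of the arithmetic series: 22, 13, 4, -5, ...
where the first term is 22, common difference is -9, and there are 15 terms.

Sₙ = n/2 × (first + last)
Last term = a + (n-1)d = 22 + (15-1)×(-9) = -104
S_15 = 15/2 × (22 + (-104))
S_15 = 15/2 × (-82) = -615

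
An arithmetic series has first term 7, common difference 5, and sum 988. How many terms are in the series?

Using S = n/2 × [2a + (n-1)d]
988 = n/2 × [2(7) + (n-1)(5)]
988 = n/2 × [14 + 5n - 5]
1976 = n × [9 + 5n]
5n² + (9)n - 1976 = 0
Discriminant: Δ = (9)² - 4(5)(-1976) = 81 + 39520 = 39601
√Δ = 199
n = [-(9) + √Δ] / (2·5) = (-9 + 199) / 10 = 190 / 10 = 19
(The negative root is discarded since n must be a positive integer.)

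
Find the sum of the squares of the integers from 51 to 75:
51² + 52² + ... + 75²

Use ∑_{k=1}^{n} k² = n(n+1)(2n+1)/6, then subtract the first 50 terms.
∑_{k=1}^{75} k² = 75×76×151/6 = 143450
∑_{k=1}^{50} k² = 50×51×101/6 = 42925
∑_{k=51}^{75} k² = 143450 - 42925 = 100525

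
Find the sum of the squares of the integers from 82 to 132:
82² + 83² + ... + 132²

Use ∑_{k=1}^{n} k² = n(n+1)(2n+1)/6, then subtract the first 81 terms.
∑_{k=1}^{132} k² = 132×133×265/6 = 775390
∑_{k=1}^{81} k² = 81×82×163/6 = 180441
∑_{k=82}^{132} k² = 775390 - 180441 = 594949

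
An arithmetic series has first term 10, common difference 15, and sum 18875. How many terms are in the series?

Using S = n/2 × [2a + (n-1)d]
18875 = n/2 × [2(10) + (n-1)(15)]
18875 = n/2 × [20 + 15n - 15]
37750 = n × [5 + 15n]
15n² + (5)n - 37750 = 0
Discriminant: Δ = (5)² - 4(15)(-37750) = 25 + 2265000 = 2265025
√Δ = 1505
n = [-(5) + √Δ] / (2·15) = (-5 + 1505) / 30 = 1500 / 30 = 50
(The negative root is discarded since n must be a positive integer.)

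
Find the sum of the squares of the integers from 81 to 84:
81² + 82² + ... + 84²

Use ∑_{k=1}^{n} k² = n(n+1)(2n+1)/6, then subtract the first 80 terms.
∑_{k=1}^{84} k² = 84×85×169/6 = 201110
∑_{k=1}^{80} k² = 80×81×161/6 = 173880
∑_{k=81}^{84} k² = 201110 - 173880 = 27230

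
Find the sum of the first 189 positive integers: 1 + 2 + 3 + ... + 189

Formula: ∑k = n(n+1)/2
= 189×190/2
= 35910/2
= 17955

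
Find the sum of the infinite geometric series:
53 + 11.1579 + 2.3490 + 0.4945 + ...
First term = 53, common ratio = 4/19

For |r| < 1, S = a / (1 - r)
S = 53 / (1 - (4/19))
S = 53 / (15/19)
S = 1007/15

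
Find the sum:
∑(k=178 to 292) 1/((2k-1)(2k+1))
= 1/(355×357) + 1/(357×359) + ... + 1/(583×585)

Partial fractions: 1/((2k-1)(2k+1)) = (1/2)[1/(2k-1) - 1/(2k+1)]
The series telescopes:
= (1/2)[1/355 - 1/585]
= 23/41535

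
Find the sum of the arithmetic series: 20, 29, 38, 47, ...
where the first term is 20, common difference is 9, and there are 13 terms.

Sₙ = n/2 × (first + last)
Last term = a + (n-1)d = 20 + (13-1)×9 = 128
S_13 = 13/2 × (20 + 128)
S_13 = 13/2 × 148 = 962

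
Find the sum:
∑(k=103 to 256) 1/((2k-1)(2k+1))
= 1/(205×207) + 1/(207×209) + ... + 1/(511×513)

Partial fractions: 1/((2k-1)(2k+1)) = (1/2)[1/(2k-1) - 1/(2k+1)]
The series telescopes:
= (1/2)[1/205 - 1/513]
= 154/105165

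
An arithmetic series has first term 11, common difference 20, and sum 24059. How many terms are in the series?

Using S = n/2 × [2a + (n-1)d]
24059 = n/2 × [2(11) + (n-1)(20)]
24059 = n/2 × [22 + 20n - 20]
48118 = n × [2 + 20n]
20n² + (2)n - 48118 = 0
Discriminant: Δ = (2)² - 4(20)(-48118) = 4 + 3849440 = 3849444
√Δ = 1962
n = [-(2) + √Δ] / (2·20) = (-2 + 1962) / 40 = 1960 / 40 = 49
(The negative root is discarded since n must be a positive integer.)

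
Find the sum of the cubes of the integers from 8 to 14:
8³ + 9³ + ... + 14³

Use ∑_{k=1}^{n} k³ = [n(n+1)/2]², then subtract the first 7 terms.
∑_{k=1}^{14} k³ = [14×15/2]² = 105² = 11025
∑_{k=1}^{7} k³ = [7×8/2]² = 28² = 784
∑_{k=8}^{14} k³ = 11025 - 784 = 10241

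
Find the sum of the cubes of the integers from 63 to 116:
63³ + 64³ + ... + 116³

Use ∑_{k=1}^{n} k³ = [n(n+1)/2]², then subtract the first 62 terms.
∑_{k=1}^{116} k³ = [116×117/2]² = 6786² = 46049796
∑_{k=1}^{62} k³ = [62×63/2]² = 1953² = 3814209
∑_{k=63}^{116} k³ = 46049796 - 3814209 = 42235587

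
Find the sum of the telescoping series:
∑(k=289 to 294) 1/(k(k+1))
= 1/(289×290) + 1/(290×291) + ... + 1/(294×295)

Partial fractions: 1/(k(k+1)) = 1/k - 1/(k+1)
The series telescopes:
= (1/289 - 1/290) + (1/290 - 1/291) + ... + (1/294 - 1/295)
= 1/289 - 1/295
= 6/85255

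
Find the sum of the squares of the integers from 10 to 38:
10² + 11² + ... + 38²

Use ∑_{k=1}^{n} k² = n(n+1)(2n+1)/6, then subtract the first 9 terms.
∑_{k=1}^{38} k² = 38×39×77/6 = 19019
∑_{k=1}^{9} k² = 9×10×19/6 = 285
∑_{k=10}^{38} k² = 19019 - 285 = 18734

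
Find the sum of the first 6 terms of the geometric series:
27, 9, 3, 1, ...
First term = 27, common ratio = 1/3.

Sₙ = a(1 - rⁿ) / (1 - r)
S_6 = 27(1 - (1/3)^6) / (1 - (1/3))
S_6 = 27(1 - (1/729)) / (2/3)
S_6 = 364/9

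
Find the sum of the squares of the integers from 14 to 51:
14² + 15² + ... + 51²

Use ∑_{k=1}^{n} k² = n(n+1)(2n+1)/6, then subtract the first 13 terms.
∑_{k=1}^{51} k² = 51×52×103/6 = 45526
∑_{k=1}^{13} k² = 13×14×27/6 = 819
∑_{k=14}^{51} k² = 45526 - 819 = 44707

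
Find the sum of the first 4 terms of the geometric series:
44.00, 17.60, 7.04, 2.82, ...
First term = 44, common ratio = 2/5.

Sₙ = a(1 - rⁿ) / (1 - r)
S_4 = 44(1 - (2/5)^4) / (1 - (2/5))
S_4 = 44(1 - (16/625)) / (3/5)
S_4 = 8932/125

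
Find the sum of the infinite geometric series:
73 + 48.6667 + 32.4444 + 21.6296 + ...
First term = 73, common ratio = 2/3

For |r| < 1, S = a / (1 - r)
S = 73 / (1 - (2/3))
S = 73 / (1/3)
S = 219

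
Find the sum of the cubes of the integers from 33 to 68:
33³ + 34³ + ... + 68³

Use ∑_{k=1}^{n} k³ = [n(n+1)/2]², then subtract the first 32 terms.
∑_{k=1}^{68} k³ = [68×69/2]² = 2346² = 5503716
∑_{k=1}^{32} k³ = [32×33/2]² = 528² = 278784
∑_{k=33}^{68} k³ = 5503716 - 278784 = 5224932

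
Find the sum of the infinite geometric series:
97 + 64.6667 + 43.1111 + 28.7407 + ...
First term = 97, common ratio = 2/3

For |r| < 1, S = a / (1 - r)
S = 97 / (1 - (2/3))
S = 97 / (1/3)
S = 291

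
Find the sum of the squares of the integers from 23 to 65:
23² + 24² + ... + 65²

Use ∑_{k=1}^{n} k² = n(n+1)(2n+1)/6, then subtract the first 22 terms.
∑_{k=1}^{65} k² = 65×66×131/6 = 93665
∑_{k=1}^{22} k² = 22×23×45/6 = 3795
∑_{k=23}^{65} k² = 93665 - 3795 = 89870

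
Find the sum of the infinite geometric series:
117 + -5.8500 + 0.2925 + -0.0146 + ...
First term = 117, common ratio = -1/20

For |r| < 1, S = a / (1 - r)
S = 117 / (1 - (-1/20))
S = 117 / (21/20)
S = 780/7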